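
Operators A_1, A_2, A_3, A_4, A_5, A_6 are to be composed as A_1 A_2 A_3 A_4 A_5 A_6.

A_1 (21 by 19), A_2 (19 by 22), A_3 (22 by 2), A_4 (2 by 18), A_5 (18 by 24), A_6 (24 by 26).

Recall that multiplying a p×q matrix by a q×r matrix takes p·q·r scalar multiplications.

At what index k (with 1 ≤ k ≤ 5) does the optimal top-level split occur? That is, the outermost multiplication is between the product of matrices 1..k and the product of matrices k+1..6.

Adjacent pairs: A_1A_2 = 21·19·22 = 8778; A_2A_3 = 19·22·2 = 836; A_3A_4 = 22·2·18 = 792; A_4A_5 = 2·18·24 = 864; A_5A_6 = 18·24·26 = 11232.
Length 3: A_1..A_3: k=1: 0+836+21·19·2=1634; k=2: 8778+0+21·22·2=9702 → min 1634 | A_2..A_4: k=2: 0+792+19·22·18=8316; k=3: 836+0+19·2·18=1520 → min 1520 | A_3..A_5: k=3: 0+864+22·2·24=1920; k=4: 792+0+22·18·24=10296 → min 1920 | A_4..A_6: k=4: 0+11232+2·18·26=12168; k=5: 864+0+2·24·26=2112 → min 2112.
Length 4: A_1..A_4: k=1: 0+1520+21·19·18=8702; k=2: 8778+792+21·22·18=17886; k=3: 1634+0+21·2·18=2390 → min 2390 | A_2..A_5: k=2: 0+1920+19·22·24=11952; k=3: 836+864+19·2·24=2612; k=4: 1520+0+19·18·24=9728 → min 2612 | A_3..A_6: k=3: 0+2112+22·2·26=3256; k=4: 792+11232+22·18·26=22320; k=5: 1920+0+22·24·26=15648 → min 3256.
Length 5: A_1..A_5: k=1: 0+2612+21·19·24=12188; k=2: 8778+1920+21·22·24=21786; k=3: 1634+864+21·2·24=3506; k=4: 2390+0+21·18·24=11462 → min 3506 | A_2..A_6: k=2: 0+3256+19·22·26=14124; k=3: 836+2112+19·2·26=3936; k=4: 1520+11232+19·18·26=21644; k=5: 2612+0+19·24·26=14468 → min 3936.
Top-level splits: k=1: (A_1..A_1)·(A_2..A_6) → 0+3936+21·19·26 = 14310; k=2: (A_1..A_2)·(A_3..A_6) → 8778+3256+21·22·26 = 24046; k=3: (A_1..A_3)·(A_4..A_6) → 1634+2112+21·2·26 = 4838; k=4: (A_1..A_4)·(A_5..A_6) → 2390+11232+21·18·26 = 23450; k=5: (A_1..A_5)·(A_6..A_6) → 3506+0+21·24·26 = 16610.
Best split is after A_3, i.e. k = 3.

3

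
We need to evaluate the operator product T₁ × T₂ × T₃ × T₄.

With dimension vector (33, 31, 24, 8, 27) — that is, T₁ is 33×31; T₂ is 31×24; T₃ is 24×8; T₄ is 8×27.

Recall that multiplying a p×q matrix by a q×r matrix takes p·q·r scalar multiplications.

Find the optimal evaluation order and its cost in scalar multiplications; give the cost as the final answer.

Adjacent pairs: T₁T₂ = 33·31·24 = 24552; T₂T₃ = 31·24·8 = 5952; T₃T₄ = 24·8·27 = 5184.
Length 3: T₁..T₃: k=1: 0+5952+33·31·8=14136; k=2: 24552+0+33·24·8=30888 → min 14136 | T₂..T₄: k=2: 0+5184+31·24·27=25272; k=3: 5952+0+31·8·27=12648 → min 12648.
Length 4: T₁..T₄: k=1: 0+12648+33·31·27=40269; k=2: 24552+5184+33·24·27=51120; k=3: 14136+0+33·8·27=21264 → min 21264.
Optimal parenthesization: ((T₁ × (T₂ × T₃)) × T₄) with cost 21264.

21264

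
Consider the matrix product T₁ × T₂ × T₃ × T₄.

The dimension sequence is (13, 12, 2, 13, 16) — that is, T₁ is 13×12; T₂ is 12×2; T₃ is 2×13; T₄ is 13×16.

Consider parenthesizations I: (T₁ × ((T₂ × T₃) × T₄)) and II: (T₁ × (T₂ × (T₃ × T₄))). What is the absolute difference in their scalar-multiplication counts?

2008

Order I = (T₁ × ((T₂ × T₃) × T₄)): (T₂ × T₃): 12×2 by 2×13 → 12×13, cost 12·2·13 = 312; ((T₂ × T₃) × T₄): 12×13 by 13×16 → 12×16, cost 12·13·16 = 2496; cumulative 2808; (T₁ × ((T₂ × T₃) × T₄)): 13×12 by 12×16 → 13×16, cost 13·12·16 = 2496; cumulative 5304. Total 5304.
Order II = (T₁ × (T₂ × (T₃ × T₄))): (T₃ × T₄): 2×13 by 13×16 → 2×16, cost 2·13·16 = 416; (T₂ × (T₃ × T₄)): 12×2 by 2×16 → 12×16, cost 12·2·16 = 384; cumulative 800; (T₁ × (T₂ × (T₃ × T₄))): 13×12 by 12×16 → 13×16, cost 13·12·16 = 2496; cumulative 3296. Total 3296.
Difference: |5304 − 3296| = 2008.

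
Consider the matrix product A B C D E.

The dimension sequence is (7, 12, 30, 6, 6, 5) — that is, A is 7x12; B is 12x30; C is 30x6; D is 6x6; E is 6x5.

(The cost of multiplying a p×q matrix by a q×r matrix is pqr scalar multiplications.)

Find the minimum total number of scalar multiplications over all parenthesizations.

3054

Adjacent pairs: AB = 7·12·30 = 2520; BC = 12·30·6 = 2160; CD = 30·6·6 = 1080; DE = 6·6·5 = 180.
Length 3: A..C: k=1: 0+2160+7·12·6=2664; k=2: 2520+0+7·30·6=3780 → min 2664 | B..D: k=2: 0+1080+12·30·6=3240; k=3: 2160+0+12·6·6=2592 → min 2592 | C..E: k=3: 0+180+30·6·5=1080; k=4: 1080+0+30·6·5=1980 → min 1080.
Length 4: A..D: k=1: 0+2592+7·12·6=3096; k=2: 2520+1080+7·30·6=4860; k=3: 2664+0+7·6·6=2916 → min 2916 | B..E: k=2: 0+1080+12·30·5=2880; k=3: 2160+180+12·6·5=2700; k=4: 2592+0+12·6·5=2952 → min 2700.
Length 5: A..E: k=1: 0+2700+7·12·5=3120; k=2: 2520+1080+7·30·5=4650; k=3: 2664+180+7·6·5=3054; k=4: 2916+0+7·6·5=3126 → min 3054.
Optimal order: ((A (B C)) (D E)) with cost 3054.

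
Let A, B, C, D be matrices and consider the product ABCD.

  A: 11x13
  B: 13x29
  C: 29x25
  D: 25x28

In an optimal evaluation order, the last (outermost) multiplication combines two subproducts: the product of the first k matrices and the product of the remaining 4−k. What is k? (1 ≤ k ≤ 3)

Adjacent pairs: AB = 11·13·29 = 4147; BC = 13·29·25 = 9425; CD = 29·25·28 = 20300.
Length 3: A..C: k=1: 0+9425+11·13·25=13000; k=2: 4147+0+11·29·25=12122 → min 12122 | B..D: k=2: 0+20300+13·29·28=30856; k=3: 9425+0+13·25·28=18525 → min 18525.
Top-level splits: k=1: (A..A)·(B..D) → 0+18525+11·13·28 = 22529; k=2: (A..B)·(C..D) → 4147+20300+11·29·28 = 33379; k=3: (A..C)·(D..D) → 12122+0+11·25·28 = 19822.
Best split is after C, i.e. k = 3.

3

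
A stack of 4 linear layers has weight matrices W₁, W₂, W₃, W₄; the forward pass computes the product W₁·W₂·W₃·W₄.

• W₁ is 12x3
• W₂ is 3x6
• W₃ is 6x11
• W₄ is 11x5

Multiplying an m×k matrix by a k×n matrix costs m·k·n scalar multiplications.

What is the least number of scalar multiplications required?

543

Adjacent pairs: W₁W₂ = 12·3·6 = 216; W₂W₃ = 3·6·11 = 198; W₃W₄ = 6·11·5 = 330.
Length 3: W₁..W₃: k=1: 0+198+12·3·11=594; k=2: 216+0+12·6·11=1008 → min 594 | W₂..W₄: k=2: 0+330+3·6·5=420; k=3: 198+0+3·11·5=363 → min 363.
Length 4: W₁..W₄: k=1: 0+363+12·3·5=543; k=2: 216+330+12·6·5=906; k=3: 594+0+12·11·5=1254 → min 543.
Optimal order: (W₁·((W₂·W₃)·W₄)) with cost 543.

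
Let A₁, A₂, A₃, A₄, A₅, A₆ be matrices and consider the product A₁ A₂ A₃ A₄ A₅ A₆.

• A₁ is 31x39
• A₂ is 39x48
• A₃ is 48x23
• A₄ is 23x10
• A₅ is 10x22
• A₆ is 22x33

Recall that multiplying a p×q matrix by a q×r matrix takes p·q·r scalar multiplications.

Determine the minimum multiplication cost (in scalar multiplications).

Adjacent pairs: A₁A₂ = 31·39·48 = 58032; A₂A₃ = 39·48·23 = 43056; A₃A₄ = 48·23·10 = 11040; A₄A₅ = 23·10·22 = 5060; A₅A₆ = 10·22·33 = 7260.
Length 3: A₁..A₃: k=1: 0+43056+31·39·23=70863; k=2: 58032+0+31·48·23=92256 → min 70863 | A₂..A₄: k=2: 0+11040+39·48·10=29760; k=3: 43056+0+39·23·10=52026 → min 29760 | A₃..A₅: k=3: 0+5060+48·23·22=29348; k=4: 11040+0+48·10·22=21600 → min 21600 | A₄..A₆: k=4: 0+7260+23·10·33=14850; k=5: 5060+0+23·22·33=21758 → min 14850.
Length 4: A₁..A₄: k=1: 0+29760+31·39·10=41850; k=2: 58032+11040+31·48·10=83952; k=3: 70863+0+31·23·10=77993 → min 41850 | A₂..A₅: k=2: 0+21600+39·48·22=62784; k=3: 43056+5060+39·23·22=67850; k=4: 29760+0+39·10·22=38340 → min 38340 | A₃..A₆: k=3: 0+14850+48·23·33=51282; k=4: 11040+7260+48·10·33=34140; k=5: 21600+0+48·22·33=56448 → min 34140.
Length 5: A₁..A₅: k=1: 0+38340+31·39·22=64938; k=2: 58032+21600+31·48·22=112368; k=3: 70863+5060+31·23·22=91609; k=4: 41850+0+31·10·22=48670 → min 48670 | A₂..A₆: k=2: 0+34140+39·48·33=95916; k=3: 43056+14850+39·23·33=87507; k=4: 29760+7260+39·10·33=49890; k=5: 38340+0+39·22·33=66654 → min 49890.
Length 6: A₁..A₆: k=1: 0+49890+31·39·33=89787; k=2: 58032+34140+31·48·33=141276; k=3: 70863+14850+31·23·33=109242; k=4: 41850+7260+31·10·33=59340; k=5: 48670+0+31·22·33=71176 → min 59340.
Optimal order: ((A₁ (A₂ (A₃ A₄))) (A₅ A₆)) with cost 59340.

59340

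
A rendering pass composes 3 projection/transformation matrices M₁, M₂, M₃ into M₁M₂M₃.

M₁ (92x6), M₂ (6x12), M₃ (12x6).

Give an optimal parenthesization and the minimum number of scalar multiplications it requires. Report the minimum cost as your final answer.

3744

(M₁(M₂M₃)): cost 3744.
((M₁M₂)M₃): cost 13248.
Optimal: (M₁(M₂M₃)) with cost 3744.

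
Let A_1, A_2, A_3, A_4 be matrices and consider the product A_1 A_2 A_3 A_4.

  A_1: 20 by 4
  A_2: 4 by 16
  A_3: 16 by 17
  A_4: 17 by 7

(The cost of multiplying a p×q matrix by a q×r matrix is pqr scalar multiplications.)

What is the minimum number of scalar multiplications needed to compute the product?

Adjacent pairs: A_1A_2 = 20·4·16 = 1280; A_2A_3 = 4·16·17 = 1088; A_3A_4 = 16·17·7 = 1904.
Length 3: A_1..A_3: k=1: 0+1088+20·4·17=2448; k=2: 1280+0+20·16·17=6720 → min 2448 | A_2..A_4: k=2: 0+1904+4·16·7=2352; k=3: 1088+0+4·17·7=1564 → min 1564.
Length 4: A_1..A_4: k=1: 0+1564+20·4·7=2124; k=2: 1280+1904+20·16·7=5424; k=3: 2448+0+20·17·7=4828 → min 2124.
Optimal order: (A_1 ((A_2 A_3) A_4)) with cost 2124.

2124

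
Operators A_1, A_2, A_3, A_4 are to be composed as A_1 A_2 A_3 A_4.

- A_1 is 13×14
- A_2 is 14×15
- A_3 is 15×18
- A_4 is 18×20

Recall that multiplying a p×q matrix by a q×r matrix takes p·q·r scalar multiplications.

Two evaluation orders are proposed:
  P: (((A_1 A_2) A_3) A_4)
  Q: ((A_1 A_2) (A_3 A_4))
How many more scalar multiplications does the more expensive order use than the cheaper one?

Order P = (((A_1 A_2) A_3) A_4): (A_1 A_2): 13×14 by 14×15 → 13×15, cost 13·14·15 = 2730; ((A_1 A_2) A_3): 13×15 by 15×18 → 13×18, cost 13·15·18 = 3510; cumulative 6240; (((A_1 A_2) A_3) A_4): 13×18 by 18×20 → 13×20, cost 13·18·20 = 4680; cumulative 10920. Total 10920.
Order Q = ((A_1 A_2) (A_3 A_4)): (A_1 A_2): 13×14 by 14×15 → 13×15, cost 13·14·15 = 2730; (A_3 A_4): 15×18 by 18×20 → 15×20, cost 15·18·20 = 5400; ((A_1 A_2) (A_3 A_4)): 13×15 by 15×20 → 13×20, cost 13·15·20 = 3900; cumulative 12030. Total 12030.
Difference: |10920 − 12030| = 1110.

1110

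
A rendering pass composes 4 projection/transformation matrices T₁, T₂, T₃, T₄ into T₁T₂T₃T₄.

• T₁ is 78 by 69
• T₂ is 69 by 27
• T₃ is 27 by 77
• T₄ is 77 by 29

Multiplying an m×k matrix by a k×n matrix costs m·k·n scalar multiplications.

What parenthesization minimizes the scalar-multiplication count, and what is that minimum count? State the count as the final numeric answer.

Adjacent pairs: T₁T₂ = 78·69·27 = 145314; T₂T₃ = 69·27·77 = 143451; T₃T₄ = 27·77·29 = 60291.
Length 3: T₁..T₃: k=1: 0+143451+78·69·77=557865; k=2: 145314+0+78·27·77=307476 → min 307476 | T₂..T₄: k=2: 0+60291+69·27·29=114318; k=3: 143451+0+69·77·29=297528 → min 114318.
Length 4: T₁..T₄: k=1: 0+114318+78·69·29=270396; k=2: 145314+60291+78·27·29=266679; k=3: 307476+0+78·77·29=481650 → min 266679.
Optimal parenthesization: ((T₁T₂)(T₃T₄)) with cost 266679.

266679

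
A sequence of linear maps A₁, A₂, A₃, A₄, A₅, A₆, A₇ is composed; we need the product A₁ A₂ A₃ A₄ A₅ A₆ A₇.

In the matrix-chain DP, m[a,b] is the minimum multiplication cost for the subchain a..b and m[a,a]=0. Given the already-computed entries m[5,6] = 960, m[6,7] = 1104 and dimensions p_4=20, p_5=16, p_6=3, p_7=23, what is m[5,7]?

m[5,7] = min over k∈[5,6] of m[5,k]+m[k+1,7]+p_{4}·p_k·p_{7}.
k=5: 0 + 1104 + 20·16·23 = 8464; k=6: 960 + 0 + 20·3·23 = 2340.
Minimum: 2340 at k=6.

2340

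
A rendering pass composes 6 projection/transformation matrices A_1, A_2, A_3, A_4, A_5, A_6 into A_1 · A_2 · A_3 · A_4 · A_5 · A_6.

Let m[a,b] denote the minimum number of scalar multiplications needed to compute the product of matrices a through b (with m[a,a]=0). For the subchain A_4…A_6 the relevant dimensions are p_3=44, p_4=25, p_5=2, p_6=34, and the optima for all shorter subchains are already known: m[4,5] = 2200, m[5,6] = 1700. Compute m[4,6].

m[4,6] = min over k∈[4,5] of m[4,k]+m[k+1,6]+p_{3}·p_k·p_{6}.
k=4: 0 + 1700 + 44·25·34 = 39100; k=5: 2200 + 0 + 44·2·34 = 5192.
Minimum: 5192 at k=5.

5192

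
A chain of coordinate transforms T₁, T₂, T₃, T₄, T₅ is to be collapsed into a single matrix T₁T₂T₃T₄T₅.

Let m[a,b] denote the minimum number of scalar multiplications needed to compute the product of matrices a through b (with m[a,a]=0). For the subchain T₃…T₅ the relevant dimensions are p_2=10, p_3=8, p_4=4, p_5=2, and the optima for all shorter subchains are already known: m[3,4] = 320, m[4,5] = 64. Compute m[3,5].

224

m[3,5] = min over k∈[3,4] of m[3,k]+m[k+1,5]+p_{2}·p_k·p_{5}.
k=3: 0 + 64 + 10·8·2 = 224; k=4: 320 + 0 + 10·4·2 = 400.
Minimum: 224 at k=3.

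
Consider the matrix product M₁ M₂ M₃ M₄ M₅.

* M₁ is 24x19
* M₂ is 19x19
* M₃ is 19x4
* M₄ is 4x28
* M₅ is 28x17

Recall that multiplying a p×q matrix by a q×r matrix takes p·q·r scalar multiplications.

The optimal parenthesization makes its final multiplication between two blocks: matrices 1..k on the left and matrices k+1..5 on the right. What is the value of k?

3

Adjacent pairs: M₁M₂ = 24·19·19 = 8664; M₂M₃ = 19·19·4 = 1444; M₃M₄ = 19·4·28 = 2128; M₄M₅ = 4·28·17 = 1904.
Length 3: M₁..M₃: k=1: 0+1444+24·19·4=3268; k=2: 8664+0+24·19·4=10488 → min 3268 | M₂..M₄: k=2: 0+2128+19·19·28=12236; k=3: 1444+0+19·4·28=3572 → min 3572 | M₃..M₅: k=3: 0+1904+19·4·17=3196; k=4: 2128+0+19·28·17=11172 → min 3196.
Length 4: M₁..M₄: k=1: 0+3572+24·19·28=16340; k=2: 8664+2128+24·19·28=23560; k=3: 3268+0+24·4·28=5956 → min 5956 | M₂..M₅: k=2: 0+3196+19·19·17=9333; k=3: 1444+1904+19·4·17=4640; k=4: 3572+0+19·28·17=12616 → min 4640.
Top-level splits: k=1: (M₁..M₁)·(M₂..M₅) → 0+4640+24·19·17 = 12392; k=2: (M₁..M₂)·(M₃..M₅) → 8664+3196+24·19·17 = 19612; k=3: (M₁..M₃)·(M₄..M₅) → 3268+1904+24·4·17 = 6804; k=4: (M₁..M₄)·(M₅..M₅) → 5956+0+24·28·17 = 17380.
Best split is after M₃, i.e. k = 3.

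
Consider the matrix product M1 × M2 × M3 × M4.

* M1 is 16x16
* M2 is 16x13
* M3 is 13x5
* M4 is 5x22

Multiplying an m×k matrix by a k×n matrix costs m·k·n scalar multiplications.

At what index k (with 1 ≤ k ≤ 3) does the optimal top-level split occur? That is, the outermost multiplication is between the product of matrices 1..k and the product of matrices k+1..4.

Adjacent pairs: M1M2 = 16·16·13 = 3328; M2M3 = 16·13·5 = 1040; M3M4 = 13·5·22 = 1430.
Length 3: M1..M3: k=1: 0+1040+16·16·5=2320; k=2: 3328+0+16·13·5=4368 → min 2320 | M2..M4: k=2: 0+1430+16·13·22=6006; k=3: 1040+0+16·5·22=2800 → min 2800.
Top-level splits: k=1: (M1..M1)·(M2..M4) → 0+2800+16·16·22 = 8432; k=2: (M1..M2)·(M3..M4) → 3328+1430+16·13·22 = 9334; k=3: (M1..M3)·(M4..M4) → 2320+0+16·5·22 = 4080.
Best split is after M3, i.e. k = 3.

3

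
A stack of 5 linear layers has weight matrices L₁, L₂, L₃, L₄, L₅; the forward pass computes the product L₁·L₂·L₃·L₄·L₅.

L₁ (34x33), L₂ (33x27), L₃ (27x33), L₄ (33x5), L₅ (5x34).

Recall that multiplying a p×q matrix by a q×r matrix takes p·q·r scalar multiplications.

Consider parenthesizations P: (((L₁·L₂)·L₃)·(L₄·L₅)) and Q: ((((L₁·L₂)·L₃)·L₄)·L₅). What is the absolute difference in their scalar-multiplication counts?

Order P = (((L₁·L₂)·L₃)·(L₄·L₅)): (L₁·L₂): 34×33 by 33×27 → 34×27, cost 34·33·27 = 30294; ((L₁·L₂)·L₃): 34×27 by 27×33 → 34×33, cost 34·27·33 = 30294; cumulative 60588; (L₄·L₅): 33×5 by 5×34 → 33×34, cost 33·5·34 = 5610; (((L₁·L₂)·L₃)·(L₄·L₅)): 34×33 by 33×34 → 34×34, cost 34·33·34 = 38148; cumulative 104346. Total 104346.
Order Q = ((((L₁·L₂)·L₃)·L₄)·L₅): (L₁·L₂): 34×33 by 33×27 → 34×27, cost 34·33·27 = 30294; ((L₁·L₂)·L₃): 34×27 by 27×33 → 34×33, cost 34·27·33 = 30294; cumulative 60588; (((L₁·L₂)·L₃)·L₄): 34×33 by 33×5 → 34×5, cost 34·33·5 = 5610; cumulative 66198; ((((L₁·L₂)·L₃)·L₄)·L₅): 34×5 by 5×34 → 34×34, cost 34·5·34 = 5780; cumulative 71978. Total 71978.
Difference: |104346 − 71978| = 32368.

32368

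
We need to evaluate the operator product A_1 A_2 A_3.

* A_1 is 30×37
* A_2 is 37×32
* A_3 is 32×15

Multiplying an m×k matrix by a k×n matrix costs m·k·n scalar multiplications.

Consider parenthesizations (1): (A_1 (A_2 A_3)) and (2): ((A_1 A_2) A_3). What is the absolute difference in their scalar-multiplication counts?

Order (1) = (A_1 (A_2 A_3)): (A_2 A_3): 37×32 by 32×15 → 37×15, cost 37·32·15 = 17760; (A_1 (A_2 A_3)): 30×37 by 37×15 → 30×15, cost 30·37·15 = 16650; cumulative 34410. Total 34410.
Order (2) = ((A_1 A_2) A_3): (A_1 A_2): 30×37 by 37×32 → 30×32, cost 30·37·32 = 35520; ((A_1 A_2) A_3): 30×32 by 32×15 → 30×15, cost 30·32·15 = 14400; cumulative 49920. Total 49920.
Difference: |34410 − 49920| = 15510.

15510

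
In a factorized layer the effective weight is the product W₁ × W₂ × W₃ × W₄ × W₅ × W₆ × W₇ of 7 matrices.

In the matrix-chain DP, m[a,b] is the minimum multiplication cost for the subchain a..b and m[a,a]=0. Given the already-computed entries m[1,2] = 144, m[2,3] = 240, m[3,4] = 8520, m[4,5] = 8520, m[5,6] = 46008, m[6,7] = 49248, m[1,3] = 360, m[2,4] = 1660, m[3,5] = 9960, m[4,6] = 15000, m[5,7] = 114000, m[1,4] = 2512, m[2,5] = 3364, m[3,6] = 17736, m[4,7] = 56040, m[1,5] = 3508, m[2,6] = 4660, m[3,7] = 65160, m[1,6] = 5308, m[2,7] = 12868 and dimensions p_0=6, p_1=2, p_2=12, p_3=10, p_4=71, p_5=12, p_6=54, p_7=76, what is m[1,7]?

m[1,7] = min over k∈[1,6] of m[1,k]+m[k+1,7]+p_{0}·p_k·p_{7}.
k=1: 0 + 12868 + 6·2·76 = 13780; k=2: 144 + 65160 + 6·12·76 = 70776; k=3: 360 + 56040 + 6·10·76 = 60960; k=4: 2512 + 114000 + 6·71·76 = 148888; k=5: 3508 + 49248 + 6·12·76 = 58228; k=6: 5308 + 0 + 6·54·76 = 29932.
Minimum: 13780 at k=1.

13780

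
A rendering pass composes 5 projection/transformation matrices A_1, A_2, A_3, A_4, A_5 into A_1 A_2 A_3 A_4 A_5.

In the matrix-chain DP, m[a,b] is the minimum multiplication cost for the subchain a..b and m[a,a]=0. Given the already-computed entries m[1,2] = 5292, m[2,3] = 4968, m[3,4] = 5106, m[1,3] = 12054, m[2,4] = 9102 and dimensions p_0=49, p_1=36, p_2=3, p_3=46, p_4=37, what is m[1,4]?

m[1,4] = min over k∈[1,3] of m[1,k]+m[k+1,4]+p_{0}·p_k·p_{4}.
k=1: 0 + 9102 + 49·36·37 = 74370; k=2: 5292 + 5106 + 49·3·37 = 15837; k=3: 12054 + 0 + 49·46·37 = 95452.
Minimum: 15837 at k=2.

15837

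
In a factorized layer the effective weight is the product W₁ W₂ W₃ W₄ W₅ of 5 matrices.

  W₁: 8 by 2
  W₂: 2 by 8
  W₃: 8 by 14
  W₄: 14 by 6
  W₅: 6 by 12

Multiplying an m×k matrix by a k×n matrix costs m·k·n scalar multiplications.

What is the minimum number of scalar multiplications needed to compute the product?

Adjacent pairs: W₁W₂ = 8·2·8 = 128; W₂W₃ = 2·8·14 = 224; W₃W₄ = 8·14·6 = 672; W₄W₅ = 14·6·12 = 1008.
Length 3: W₁..W₃: k=1: 0+224+8·2·14=448; k=2: 128+0+8·8·14=1024 → min 448 | W₂..W₄: k=2: 0+672+2·8·6=768; k=3: 224+0+2·14·6=392 → min 392 | W₃..W₅: k=3: 0+1008+8·14·12=2352; k=4: 672+0+8·6·12=1248 → min 1248.
Length 4: W₁..W₄: k=1: 0+392+8·2·6=488; k=2: 128+672+8·8·6=1184; k=3: 448+0+8·14·6=1120 → min 488 | W₂..W₅: k=2: 0+1248+2·8·12=1440; k=3: 224+1008+2·14·12=1568; k=4: 392+0+2·6·12=536 → min 536.
Length 5: W₁..W₅: k=1: 0+536+8·2·12=728; k=2: 128+1248+8·8·12=2144; k=3: 448+1008+8·14·12=2800; k=4: 488+0+8·6·12=1064 → min 728.
Optimal order: (W₁ (((W₂ W₃) W₄) W₅)) with cost 728.

728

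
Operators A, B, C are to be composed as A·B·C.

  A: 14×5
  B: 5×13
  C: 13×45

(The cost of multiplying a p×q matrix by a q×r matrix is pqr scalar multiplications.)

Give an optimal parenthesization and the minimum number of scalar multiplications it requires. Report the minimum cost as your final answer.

6075

(A·(B·C)): cost 6075.
((A·B)·C): cost 9100.
Optimal: (A·(B·C)) with cost 6075.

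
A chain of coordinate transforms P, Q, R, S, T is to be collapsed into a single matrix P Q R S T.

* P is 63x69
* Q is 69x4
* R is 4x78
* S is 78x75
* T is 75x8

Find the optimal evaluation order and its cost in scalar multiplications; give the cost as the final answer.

Adjacent pairs: PQ = 63·69·4 = 17388; QR = 69·4·78 = 21528; RS = 4·78·75 = 23400; ST = 78·75·8 = 46800.
Length 3: P..R: k=1: 0+21528+63·69·78=360594; k=2: 17388+0+63·4·78=37044 → min 37044 | Q..S: k=2: 0+23400+69·4·75=44100; k=3: 21528+0+69·78·75=425178 → min 44100 | R..T: k=3: 0+46800+4·78·8=49296; k=4: 23400+0+4·75·8=25800 → min 25800.
Length 4: P..S: k=1: 0+44100+63·69·75=370125; k=2: 17388+23400+63·4·75=59688; k=3: 37044+0+63·78·75=405594 → min 59688 | Q..T: k=2: 0+25800+69·4·8=28008; k=3: 21528+46800+69·78·8=111384; k=4: 44100+0+69·75·8=85500 → min 28008.
Length 5: P..T: k=1: 0+28008+63·69·8=62784; k=2: 17388+25800+63·4·8=45204; k=3: 37044+46800+63·78·8=123156; k=4: 59688+0+63·75·8=97488 → min 45204.
Optimal parenthesization: ((P Q) ((R S) T)) with cost 45204.

45204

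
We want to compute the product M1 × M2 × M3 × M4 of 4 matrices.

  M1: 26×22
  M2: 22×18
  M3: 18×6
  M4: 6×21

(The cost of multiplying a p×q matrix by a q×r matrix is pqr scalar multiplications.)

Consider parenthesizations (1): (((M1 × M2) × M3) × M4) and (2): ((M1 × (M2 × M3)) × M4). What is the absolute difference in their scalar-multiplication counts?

Order (1) = (((M1 × M2) × M3) × M4): (M1 × M2): 26×22 by 22×18 → 26×18, cost 26·22·18 = 10296; ((M1 × M2) × M3): 26×18 by 18×6 → 26×6, cost 26·18·6 = 2808; cumulative 13104; (((M1 × M2) × M3) × M4): 26×6 by 6×21 → 26×21, cost 26·6·21 = 3276; cumulative 16380. Total 16380.
Order (2) = ((M1 × (M2 × M3)) × M4): (M2 × M3): 22×18 by 18×6 → 22×6, cost 22·18·6 = 2376; (M1 × (M2 × M3)): 26×22 by 22×6 → 26×6, cost 26·22·6 = 3432; cumulative 5808; ((M1 × (M2 × M3)) × M4): 26×6 by 6×21 → 26×21, cost 26·6·21 = 3276; cumulative 9084. Total 9084.
Difference: |16380 − 9084| = 7296.

7296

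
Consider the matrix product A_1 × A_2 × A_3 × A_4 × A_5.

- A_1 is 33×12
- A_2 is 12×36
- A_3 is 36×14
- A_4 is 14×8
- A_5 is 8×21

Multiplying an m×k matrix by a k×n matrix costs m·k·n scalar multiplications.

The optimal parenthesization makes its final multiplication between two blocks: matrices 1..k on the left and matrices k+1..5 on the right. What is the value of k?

4

Adjacent pairs: A_1A_2 = 33·12·36 = 14256; A_2A_3 = 12·36·14 = 6048; A_3A_4 = 36·14·8 = 4032; A_4A_5 = 14·8·21 = 2352.
Length 3: A_1..A_3: k=1: 0+6048+33·12·14=11592; k=2: 14256+0+33·36·14=30888 → min 11592 | A_2..A_4: k=2: 0+4032+12·36·8=7488; k=3: 6048+0+12·14·8=7392 → min 7392 | A_3..A_5: k=3: 0+2352+36·14·21=12936; k=4: 4032+0+36·8·21=10080 → min 10080.
Length 4: A_1..A_4: k=1: 0+7392+33·12·8=10560; k=2: 14256+4032+33·36·8=27792; k=3: 11592+0+33·14·8=15288 → min 10560 | A_2..A_5: k=2: 0+10080+12·36·21=19152; k=3: 6048+2352+12·14·21=11928; k=4: 7392+0+12·8·21=9408 → min 9408.
Top-level splits: k=1: (A_1..A_1)·(A_2..A_5) → 0+9408+33·12·21 = 17724; k=2: (A_1..A_2)·(A_3..A_5) → 14256+10080+33·36·21 = 49284; k=3: (A_1..A_3)·(A_4..A_5) → 11592+2352+33·14·21 = 23646; k=4: (A_1..A_4)·(A_5..A_5) → 10560+0+33·8·21 = 16104.
Best split is after A_4, i.e. k = 4.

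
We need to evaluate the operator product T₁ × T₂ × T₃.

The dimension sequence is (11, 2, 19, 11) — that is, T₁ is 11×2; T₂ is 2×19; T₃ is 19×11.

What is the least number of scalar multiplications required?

Order (T₁ × (T₂ × T₃)): (T₂ × T₃): 2×19 by 19×11 → 2×11, cost 2·19·11 = 418; (T₁ × (T₂ × T₃)): 11×2 by 2×11 → 11×11, cost 11·2·11 = 242; cumulative 660. Total 660.
Order ((T₁ × T₂) × T₃): (T₁ × T₂): 11×2 by 2×19 → 11×19, cost 11·2·19 = 418; ((T₁ × T₂) × T₃): 11×19 by 19×11 → 11×11, cost 11·19·11 = 2299; cumulative 2717. Total 2717.
Minimum: 660.

660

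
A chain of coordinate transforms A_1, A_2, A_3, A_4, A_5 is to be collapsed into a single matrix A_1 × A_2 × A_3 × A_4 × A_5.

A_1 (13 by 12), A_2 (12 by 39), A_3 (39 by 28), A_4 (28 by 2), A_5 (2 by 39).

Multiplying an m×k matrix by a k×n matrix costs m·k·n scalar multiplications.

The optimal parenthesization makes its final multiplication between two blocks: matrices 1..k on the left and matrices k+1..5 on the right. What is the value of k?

4

Adjacent pairs: A_1A_2 = 13·12·39 = 6084; A_2A_3 = 12·39·28 = 13104; A_3A_4 = 39·28·2 = 2184; A_4A_5 = 28·2·39 = 2184.
Length 3: A_1..A_3: k=1: 0+13104+13·12·28=17472; k=2: 6084+0+13·39·28=20280 → min 17472 | A_2..A_4: k=2: 0+2184+12·39·2=3120; k=3: 13104+0+12·28·2=13776 → min 3120 | A_3..A_5: k=3: 0+2184+39·28·39=44772; k=4: 2184+0+39·2·39=5226 → min 5226.
Length 4: A_1..A_4: k=1: 0+3120+13·12·2=3432; k=2: 6084+2184+13·39·2=9282; k=3: 17472+0+13·28·2=18200 → min 3432 | A_2..A_5: k=2: 0+5226+12·39·39=23478; k=3: 13104+2184+12·28·39=28392; k=4: 3120+0+12·2·39=4056 → min 4056.
Top-level splits: k=1: (A_1..A_1)·(A_2..A_5) → 0+4056+13·12·39 = 10140; k=2: (A_1..A_2)·(A_3..A_5) → 6084+5226+13·39·39 = 31083; k=3: (A_1..A_3)·(A_4..A_5) → 17472+2184+13·28·39 = 33852; k=4: (A_1..A_4)·(A_5..A_5) → 3432+0+13·2·39 = 4446.
Best split is after A_4, i.e. k = 4.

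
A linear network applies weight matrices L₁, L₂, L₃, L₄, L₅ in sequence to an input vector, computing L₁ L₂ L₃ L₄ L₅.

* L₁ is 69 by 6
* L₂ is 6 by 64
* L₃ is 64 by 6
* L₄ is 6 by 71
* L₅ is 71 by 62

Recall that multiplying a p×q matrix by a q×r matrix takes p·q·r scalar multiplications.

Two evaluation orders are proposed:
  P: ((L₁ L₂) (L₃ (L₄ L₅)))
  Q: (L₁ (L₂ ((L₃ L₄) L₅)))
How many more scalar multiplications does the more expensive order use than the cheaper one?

Order P = ((L₁ L₂) (L₃ (L₄ L₅))): (L₁ L₂): 69×6 by 6×64 → 69×64, cost 69·6·64 = 26496; (L₄ L₅): 6×71 by 71×62 → 6×62, cost 6·71·62 = 26412; (L₃ (L₄ L₅)): 64×6 by 6×62 → 64×62, cost 64·6·62 = 23808; cumulative 50220; ((L₁ L₂) (L₃ (L₄ L₅))): 69×64 by 64×62 → 69×62, cost 69·64·62 = 273792; cumulative 350508. Total 350508.
Order Q = (L₁ (L₂ ((L₃ L₄) L₅))): (L₃ L₄): 64×6 by 6×71 → 64×71, cost 64·6·71 = 27264; ((L₃ L₄) L₅): 64×71 by 71×62 → 64×62, cost 64·71·62 = 281728; cumulative 308992; (L₂ ((L₃ L₄) L₅)): 6×64 by 64×62 → 6×62, cost 6·64·62 = 23808; cumulative 332800; (L₁ (L₂ ((L₃ L₄) L₅))): 69×6 by 6×62 → 69×62, cost 69·6·62 = 25668; cumulative 358468. Total 358468.
Difference: |350508 − 358468| = 7960.

7960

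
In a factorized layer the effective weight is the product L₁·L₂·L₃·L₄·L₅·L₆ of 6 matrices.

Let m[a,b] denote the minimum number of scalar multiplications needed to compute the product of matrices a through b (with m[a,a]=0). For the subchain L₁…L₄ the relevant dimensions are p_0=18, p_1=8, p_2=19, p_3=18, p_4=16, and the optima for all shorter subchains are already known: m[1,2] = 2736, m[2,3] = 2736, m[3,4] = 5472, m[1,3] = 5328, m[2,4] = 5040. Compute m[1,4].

7344

m[1,4] = min over k∈[1,3] of m[1,k]+m[k+1,4]+p_{0}·p_k·p_{4}.
k=1: 0 + 5040 + 18·8·16 = 7344; k=2: 2736 + 5472 + 18·19·16 = 13680; k=3: 5328 + 0 + 18·18·16 = 10512.
Minimum: 7344 at k=1.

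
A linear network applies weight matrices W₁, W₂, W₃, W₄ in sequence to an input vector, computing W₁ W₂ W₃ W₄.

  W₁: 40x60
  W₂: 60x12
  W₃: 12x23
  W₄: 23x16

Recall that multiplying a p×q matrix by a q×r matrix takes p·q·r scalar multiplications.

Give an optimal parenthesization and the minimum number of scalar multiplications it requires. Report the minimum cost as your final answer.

40896

Adjacent pairs: W₁W₂ = 40·60·12 = 28800; W₂W₃ = 60·12·23 = 16560; W₃W₄ = 12·23·16 = 4416.
Length 3: W₁..W₃: k=1: 0+16560+40·60·23=71760; k=2: 28800+0+40·12·23=39840 → min 39840 | W₂..W₄: k=2: 0+4416+60·12·16=15936; k=3: 16560+0+60·23·16=38640 → min 15936.
Length 4: W₁..W₄: k=1: 0+15936+40·60·16=54336; k=2: 28800+4416+40·12·16=40896; k=3: 39840+0+40·23·16=54560 → min 40896.
Optimal parenthesization: ((W₁ W₂) (W₃ W₄)) with cost 40896.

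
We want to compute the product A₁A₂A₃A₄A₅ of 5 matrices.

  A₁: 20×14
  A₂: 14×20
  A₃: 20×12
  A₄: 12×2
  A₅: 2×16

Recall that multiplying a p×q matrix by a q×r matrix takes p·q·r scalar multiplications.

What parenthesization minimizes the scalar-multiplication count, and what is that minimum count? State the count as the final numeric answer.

2240

Adjacent pairs: A₁A₂ = 20·14·20 = 5600; A₂A₃ = 14·20·12 = 3360; A₃A₄ = 20·12·2 = 480; A₄A₅ = 12·2·16 = 384.
Length 3: A₁..A₃: k=1: 0+3360+20·14·12=6720; k=2: 5600+0+20·20·12=10400 → min 6720 | A₂..A₄: k=2: 0+480+14·20·2=1040; k=3: 3360+0+14·12·2=3696 → min 1040 | A₃..A₅: k=3: 0+384+20·12·16=4224; k=4: 480+0+20·2·16=1120 → min 1120.
Length 4: A₁..A₄: k=1: 0+1040+20·14·2=1600; k=2: 5600+480+20·20·2=6880; k=3: 6720+0+20·12·2=7200 → min 1600 | A₂..A₅: k=2: 0+1120+14·20·16=5600; k=3: 3360+384+14·12·16=6432; k=4: 1040+0+14·2·16=1488 → min 1488.
Length 5: A₁..A₅: k=1: 0+1488+20·14·16=5968; k=2: 5600+1120+20·20·16=13120; k=3: 6720+384+20·12·16=10944; k=4: 1600+0+20·2·16=2240 → min 2240.
Optimal parenthesization: ((A₁(A₂(A₃A₄)))A₅) with cost 2240.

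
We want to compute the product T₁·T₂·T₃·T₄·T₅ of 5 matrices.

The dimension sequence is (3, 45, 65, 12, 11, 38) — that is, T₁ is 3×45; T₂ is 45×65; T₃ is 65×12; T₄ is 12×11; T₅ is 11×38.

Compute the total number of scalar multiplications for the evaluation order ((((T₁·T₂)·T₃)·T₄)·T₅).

(T₁·T₂): 3×45 by 45×65 → 3×65, cost 3·45·65 = 8775
((T₁·T₂)·T₃): 3×65 by 65×12 → 3×12, cost 3·65·12 = 2340; cumulative 11115
(((T₁·T₂)·T₃)·T₄): 3×12 by 12×11 → 3×11, cost 3·12·11 = 396; cumulative 11511
((((T₁·T₂)·T₃)·T₄)·T₅): 3×11 by 11×38 → 3×38, cost 3·11·38 = 1254; cumulative 12765
Total: 12765 scalar multiplications.

12765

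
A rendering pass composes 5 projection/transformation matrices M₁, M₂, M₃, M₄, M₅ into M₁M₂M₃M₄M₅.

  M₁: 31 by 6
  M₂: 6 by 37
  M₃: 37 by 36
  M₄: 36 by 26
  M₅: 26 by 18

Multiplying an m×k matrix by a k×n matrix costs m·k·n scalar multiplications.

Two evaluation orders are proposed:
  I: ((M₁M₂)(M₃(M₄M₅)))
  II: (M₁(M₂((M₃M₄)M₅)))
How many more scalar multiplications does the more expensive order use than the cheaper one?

9060

Order I = ((M₁M₂)(M₃(M₄M₅))): (M₁M₂): 31×6 by 6×37 → 31×37, cost 31·6·37 = 6882; (M₄M₅): 36×26 by 26×18 → 36×18, cost 36·26·18 = 16848; (M₃(M₄M₅)): 37×36 by 36×18 → 37×18, cost 37·36·18 = 23976; cumulative 40824; ((M₁M₂)(M₃(M₄M₅))): 31×37 by 37×18 → 31×18, cost 31·37·18 = 20646; cumulative 68352. Total 68352.
Order II = (M₁(M₂((M₃M₄)M₅))): (M₃M₄): 37×36 by 36×26 → 37×26, cost 37·36·26 = 34632; ((M₃M₄)M₅): 37×26 by 26×18 → 37×18, cost 37·26·18 = 17316; cumulative 51948; (M₂((M₃M₄)M₅)): 6×37 by 37×18 → 6×18, cost 6·37·18 = 3996; cumulative 55944; (M₁(M₂((M₃M₄)M₅))): 31×6 by 6×18 → 31×18, cost 31·6·18 = 3348; cumulative 59292. Total 59292.
Difference: |68352 − 59292| = 9060.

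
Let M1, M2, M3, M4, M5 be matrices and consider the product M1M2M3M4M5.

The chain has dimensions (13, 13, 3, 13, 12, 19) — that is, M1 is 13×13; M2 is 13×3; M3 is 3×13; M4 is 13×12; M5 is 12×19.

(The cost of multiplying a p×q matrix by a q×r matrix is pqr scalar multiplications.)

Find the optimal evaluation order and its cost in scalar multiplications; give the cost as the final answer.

2400

Adjacent pairs: M1M2 = 13·13·3 = 507; M2M3 = 13·3·13 = 507; M3M4 = 3·13·12 = 468; M4M5 = 13·12·19 = 2964.
Length 3: M1..M3: k=1: 0+507+13·13·13=2704; k=2: 507+0+13·3·13=1014 → min 1014 | M2..M4: k=2: 0+468+13·3·12=936; k=3: 507+0+13·13·12=2535 → min 936 | M3..M5: k=3: 0+2964+3·13·19=3705; k=4: 468+0+3·12·19=1152 → min 1152.
Length 4: M1..M4: k=1: 0+936+13·13·12=2964; k=2: 507+468+13·3·12=1443; k=3: 1014+0+13·13·12=3042 → min 1443 | M2..M5: k=2: 0+1152+13·3·19=1893; k=3: 507+2964+13·13·19=6682; k=4: 936+0+13·12·19=3900 → min 1893.
Length 5: M1..M5: k=1: 0+1893+13·13·19=5104; k=2: 507+1152+13·3·19=2400; k=3: 1014+2964+13·13·19=7189; k=4: 1443+0+13·12·19=4407 → min 2400.
Optimal parenthesization: ((M1M2)((M3M4)M5)) with cost 2400.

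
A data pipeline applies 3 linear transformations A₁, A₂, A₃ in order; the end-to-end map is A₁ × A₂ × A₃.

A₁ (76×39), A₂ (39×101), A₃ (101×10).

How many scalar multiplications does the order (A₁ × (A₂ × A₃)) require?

(A₂ × A₃): 39×101 by 101×10 → 39×10, cost 39·101·10 = 39390
(A₁ × (A₂ × A₃)): 76×39 by 39×10 → 76×10, cost 76·39·10 = 29640; cumulative 69030
Total: 69030 scalar multiplications.

69030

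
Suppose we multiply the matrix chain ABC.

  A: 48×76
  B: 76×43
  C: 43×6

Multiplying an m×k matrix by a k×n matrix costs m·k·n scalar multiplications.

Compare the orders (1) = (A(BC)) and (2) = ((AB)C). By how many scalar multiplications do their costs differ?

Order (1) = (A(BC)): (BC): 76×43 by 43×6 → 76×6, cost 76·43·6 = 19608; (A(BC)): 48×76 by 76×6 → 48×6, cost 48·76·6 = 21888; cumulative 41496. Total 41496.
Order (2) = ((AB)C): (AB): 48×76 by 76×43 → 48×43, cost 48·76·43 = 156864; ((AB)C): 48×43 by 43×6 → 48×6, cost 48·43·6 = 12384; cumulative 169248. Total 169248.
Difference: |41496 − 169248| = 127752.

127752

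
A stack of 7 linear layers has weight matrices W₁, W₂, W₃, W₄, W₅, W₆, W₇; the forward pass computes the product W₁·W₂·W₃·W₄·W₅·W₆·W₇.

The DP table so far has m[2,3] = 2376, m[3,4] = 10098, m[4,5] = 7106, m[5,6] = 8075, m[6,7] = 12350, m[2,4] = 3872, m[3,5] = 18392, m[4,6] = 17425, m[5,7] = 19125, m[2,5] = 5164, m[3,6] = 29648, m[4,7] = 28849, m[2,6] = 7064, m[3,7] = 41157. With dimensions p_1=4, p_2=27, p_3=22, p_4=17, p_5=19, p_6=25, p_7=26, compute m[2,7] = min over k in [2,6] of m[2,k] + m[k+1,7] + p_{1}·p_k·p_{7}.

9664

m[2,7] = min over k∈[2,6] of m[2,k]+m[k+1,7]+p_{1}·p_k·p_{7}.
k=2: 0 + 41157 + 4·27·26 = 43965; k=3: 2376 + 28849 + 4·22·26 = 33513; k=4: 3872 + 19125 + 4·17·26 = 24765; k=5: 5164 + 12350 + 4·19·26 = 19490; k=6: 7064 + 0 + 4·25·26 = 9664.
Minimum: 9664 at k=6.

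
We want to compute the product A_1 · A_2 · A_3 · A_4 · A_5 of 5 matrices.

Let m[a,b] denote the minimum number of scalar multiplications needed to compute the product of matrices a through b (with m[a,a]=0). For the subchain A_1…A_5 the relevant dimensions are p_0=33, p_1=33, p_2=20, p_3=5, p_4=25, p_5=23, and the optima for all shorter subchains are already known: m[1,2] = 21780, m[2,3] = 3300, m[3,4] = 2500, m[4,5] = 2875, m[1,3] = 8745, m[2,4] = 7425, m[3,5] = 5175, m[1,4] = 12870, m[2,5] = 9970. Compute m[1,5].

m[1,5] = min over k∈[1,4] of m[1,k]+m[k+1,5]+p_{0}·p_k·p_{5}.
k=1: 0 + 9970 + 33·33·23 = 35017; k=2: 21780 + 5175 + 33·20·23 = 42135; k=3: 8745 + 2875 + 33·5·23 = 15415; k=4: 12870 + 0 + 33·25·23 = 31845.
Minimum: 15415 at k=3.

15415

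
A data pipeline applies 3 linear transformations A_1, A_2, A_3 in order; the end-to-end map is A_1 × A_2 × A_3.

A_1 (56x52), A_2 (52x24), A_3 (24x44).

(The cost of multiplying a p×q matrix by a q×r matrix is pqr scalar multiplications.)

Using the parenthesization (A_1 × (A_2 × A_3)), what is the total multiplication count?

(A_2 × A_3): 52×24 by 24×44 → 52×44, cost 52·24·44 = 54912
(A_1 × (A_2 × A_3)): 56×52 by 52×44 → 56×44, cost 56·52·44 = 128128; cumulative 183040
Total: 183040 scalar multiplications.

183040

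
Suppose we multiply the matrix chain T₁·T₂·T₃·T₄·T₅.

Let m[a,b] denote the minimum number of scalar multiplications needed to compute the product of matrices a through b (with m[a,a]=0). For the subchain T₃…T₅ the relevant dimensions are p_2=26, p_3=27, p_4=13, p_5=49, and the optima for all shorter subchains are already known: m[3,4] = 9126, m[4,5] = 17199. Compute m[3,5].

m[3,5] = min over k∈[3,4] of m[3,k]+m[k+1,5]+p_{2}·p_k·p_{5}.
k=3: 0 + 17199 + 26·27·49 = 51597; k=4: 9126 + 0 + 26·13·49 = 25688.
Minimum: 25688 at k=4.

25688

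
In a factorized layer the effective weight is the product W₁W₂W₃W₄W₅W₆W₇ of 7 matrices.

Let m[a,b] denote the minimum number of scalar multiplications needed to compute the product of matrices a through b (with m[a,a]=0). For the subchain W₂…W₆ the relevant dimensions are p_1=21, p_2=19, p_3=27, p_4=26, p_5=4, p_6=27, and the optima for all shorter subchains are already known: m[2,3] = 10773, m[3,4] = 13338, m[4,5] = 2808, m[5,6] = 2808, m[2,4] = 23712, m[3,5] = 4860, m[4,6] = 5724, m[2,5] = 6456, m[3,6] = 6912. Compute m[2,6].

8724

m[2,6] = min over k∈[2,5] of m[2,k]+m[k+1,6]+p_{1}·p_k·p_{6}.
k=2: 0 + 6912 + 21·19·27 = 17685; k=3: 10773 + 5724 + 21·27·27 = 31806; k=4: 23712 + 2808 + 21·26·27 = 41262; k=5: 6456 + 0 + 21·4·27 = 8724.
Minimum: 8724 at k=5.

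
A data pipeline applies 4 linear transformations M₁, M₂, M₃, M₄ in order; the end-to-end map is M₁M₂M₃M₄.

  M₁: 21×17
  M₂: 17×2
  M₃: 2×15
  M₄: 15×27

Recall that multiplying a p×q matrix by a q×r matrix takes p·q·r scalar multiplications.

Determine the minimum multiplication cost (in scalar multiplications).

Adjacent pairs: M₁M₂ = 21·17·2 = 714; M₂M₃ = 17·2·15 = 510; M₃M₄ = 2·15·27 = 810.
Length 3: M₁..M₃: k=1: 0+510+21·17·15=5865; k=2: 714+0+21·2·15=1344 → min 1344 | M₂..M₄: k=2: 0+810+17·2·27=1728; k=3: 510+0+17·15·27=7395 → min 1728.
Length 4: M₁..M₄: k=1: 0+1728+21·17·27=11367; k=2: 714+810+21·2·27=2658; k=3: 1344+0+21·15·27=9849 → min 2658.
Optimal order: ((M₁M₂)(M₃M₄)) with cost 2658.

2658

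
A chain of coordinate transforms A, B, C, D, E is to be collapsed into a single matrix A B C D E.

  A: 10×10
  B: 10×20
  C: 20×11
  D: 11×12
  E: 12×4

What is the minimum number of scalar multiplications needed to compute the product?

Adjacent pairs: AB = 10·10·20 = 2000; BC = 10·20·11 = 2200; CD = 20·11·12 = 2640; DE = 11·12·4 = 528.
Length 3: A..C: k=1: 0+2200+10·10·11=3300; k=2: 2000+0+10·20·11=4200 → min 3300 | B..D: k=2: 0+2640+10·20·12=5040; k=3: 2200+0+10·11·12=3520 → min 3520 | C..E: k=3: 0+528+20·11·4=1408; k=4: 2640+0+20·12·4=3600 → min 1408.
Length 4: A..D: k=1: 0+3520+10·10·12=4720; k=2: 2000+2640+10·20·12=7040; k=3: 3300+0+10·11·12=4620 → min 4620 | B..E: k=2: 0+1408+10·20·4=2208; k=3: 2200+528+10·11·4=3168; k=4: 3520+0+10·12·4=4000 → min 2208.
Length 5: A..E: k=1: 0+2208+10·10·4=2608; k=2: 2000+1408+10·20·4=4208; k=3: 3300+528+10·11·4=4268; k=4: 4620+0+10·12·4=5100 → min 2608.
Optimal order: (A (B (C (D E)))) with cost 2608.

2608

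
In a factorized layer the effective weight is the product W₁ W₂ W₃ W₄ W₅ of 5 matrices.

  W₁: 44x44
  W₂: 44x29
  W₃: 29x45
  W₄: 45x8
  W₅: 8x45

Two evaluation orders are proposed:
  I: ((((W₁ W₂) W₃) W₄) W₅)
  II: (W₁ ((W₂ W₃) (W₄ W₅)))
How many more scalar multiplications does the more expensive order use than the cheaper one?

Order I = ((((W₁ W₂) W₃) W₄) W₅): (W₁ W₂): 44×44 by 44×29 → 44×29, cost 44·44·29 = 56144; ((W₁ W₂) W₃): 44×29 by 29×45 → 44×45, cost 44·29·45 = 57420; cumulative 113564; (((W₁ W₂) W₃) W₄): 44×45 by 45×8 → 44×8, cost 44·45·8 = 15840; cumulative 129404; ((((W₁ W₂) W₃) W₄) W₅): 44×8 by 8×45 → 44×45, cost 44·8·45 = 15840; cumulative 145244. Total 145244.
Order II = (W₁ ((W₂ W₃) (W₄ W₅))): (W₂ W₃): 44×29 by 29×45 → 44×45, cost 44·29·45 = 57420; (W₄ W₅): 45×8 by 8×45 → 45×45, cost 45·8·45 = 16200; ((W₂ W₃) (W₄ W₅)): 44×45 by 45×45 → 44×45, cost 44·45·45 = 89100; cumulative 162720; (W₁ ((W₂ W₃) (W₄ W₅))): 44×44 by 44×45 → 44×45, cost 44·44·45 = 87120; cumulative 249840. Total 249840.
Difference: |145244 − 249840| = 104596.

104596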